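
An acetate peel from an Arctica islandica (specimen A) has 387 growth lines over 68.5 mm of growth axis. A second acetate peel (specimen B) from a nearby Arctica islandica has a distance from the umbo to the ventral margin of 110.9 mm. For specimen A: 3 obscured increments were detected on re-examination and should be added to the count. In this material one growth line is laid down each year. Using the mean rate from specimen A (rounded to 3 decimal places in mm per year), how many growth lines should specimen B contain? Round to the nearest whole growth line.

Specimen A: after corrections the count is 387 + 3 = 390 growth lines.
A: Extension rate ≈ 68.5 / 390 = 0.176 mm/year.
B spans 110.9 / 0.176 = 630.11 years ≈ 630 growth lines.

630 growth lines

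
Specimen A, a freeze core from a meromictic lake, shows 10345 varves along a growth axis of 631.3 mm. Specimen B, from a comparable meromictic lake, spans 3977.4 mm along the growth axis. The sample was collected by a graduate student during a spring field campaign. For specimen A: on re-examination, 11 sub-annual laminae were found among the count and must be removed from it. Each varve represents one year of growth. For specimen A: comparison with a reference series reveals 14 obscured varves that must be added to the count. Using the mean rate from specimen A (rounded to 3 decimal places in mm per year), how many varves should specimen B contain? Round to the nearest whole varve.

Specimen A: correcting the raw count gives 10345 − 11 + 14 = 10348 true varves.
A: Mean rate = 631.3 mm / 10348 years ≈ 0.061 mm/year.
B spans 3977.4 / 0.061 = 65203.28 years ≈ 65203 varves.

65203 varves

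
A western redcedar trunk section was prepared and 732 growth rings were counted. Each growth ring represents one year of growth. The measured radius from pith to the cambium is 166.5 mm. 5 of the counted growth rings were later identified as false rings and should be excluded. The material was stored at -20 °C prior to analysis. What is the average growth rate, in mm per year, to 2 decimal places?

0.23 mm per year

Adjusted count: 732 − 5 = 727 growth rings.
Mean rate = 166.5 mm / 727 years ≈ 0.23 mm per year.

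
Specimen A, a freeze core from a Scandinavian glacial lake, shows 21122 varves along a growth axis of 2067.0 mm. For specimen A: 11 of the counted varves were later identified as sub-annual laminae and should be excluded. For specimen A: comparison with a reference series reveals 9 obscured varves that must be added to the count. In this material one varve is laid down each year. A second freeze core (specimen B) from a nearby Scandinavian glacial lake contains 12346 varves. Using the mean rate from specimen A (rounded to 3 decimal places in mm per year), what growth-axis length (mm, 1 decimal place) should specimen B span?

1209.9 mm

Specimen A: adjusted count: 21122 − 11 + 9 = 21120 varves.
A: 2067.0 mm over 21120 years gives 2067.0 / 21120 ≈ 0.098 mm per year.
Length of B = 0.098 × 12346 = 1209.9 mm.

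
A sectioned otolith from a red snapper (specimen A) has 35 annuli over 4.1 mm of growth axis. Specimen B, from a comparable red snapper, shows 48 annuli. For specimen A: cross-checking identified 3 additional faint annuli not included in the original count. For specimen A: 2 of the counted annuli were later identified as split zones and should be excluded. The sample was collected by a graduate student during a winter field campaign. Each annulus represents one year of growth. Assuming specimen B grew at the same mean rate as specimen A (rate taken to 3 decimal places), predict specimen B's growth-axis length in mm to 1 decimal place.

5.5 mm

Specimen A: after corrections the count is 35 − 2 + 3 = 36 annuli.
A: Extension rate ≈ 4.1 / 36 = 0.114 mm/year.
For B, 0.114 mm/year × 48 years = 5.5 mm.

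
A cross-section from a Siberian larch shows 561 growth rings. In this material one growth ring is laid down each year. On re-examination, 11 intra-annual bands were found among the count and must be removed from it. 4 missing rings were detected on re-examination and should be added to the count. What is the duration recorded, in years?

554 yr

Adjusted count: 561 − 11 + 4 = 554 growth rings.
One growth ring per year makes the duration 554 years.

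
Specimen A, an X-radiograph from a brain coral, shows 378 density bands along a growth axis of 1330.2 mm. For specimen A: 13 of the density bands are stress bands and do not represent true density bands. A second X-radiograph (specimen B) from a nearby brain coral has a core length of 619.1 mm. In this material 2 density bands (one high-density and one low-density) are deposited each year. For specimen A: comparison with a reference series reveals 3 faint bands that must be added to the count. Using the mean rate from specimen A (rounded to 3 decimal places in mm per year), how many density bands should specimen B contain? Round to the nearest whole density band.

171 density bands

Specimen A: adjusted count: 378 − 13 + 3 = 368 density bands.
Specimen A: dividing by 2 density bands per year: 368 / 2 = 184 years.
A: Extension rate ≈ 1330.2 / 184 = 7.229 mm/year.
B spans 619.1 / 7.229 = 85.64 years; at 2 density bands per year that is 85.64 × 2 ≈ 171 density bands.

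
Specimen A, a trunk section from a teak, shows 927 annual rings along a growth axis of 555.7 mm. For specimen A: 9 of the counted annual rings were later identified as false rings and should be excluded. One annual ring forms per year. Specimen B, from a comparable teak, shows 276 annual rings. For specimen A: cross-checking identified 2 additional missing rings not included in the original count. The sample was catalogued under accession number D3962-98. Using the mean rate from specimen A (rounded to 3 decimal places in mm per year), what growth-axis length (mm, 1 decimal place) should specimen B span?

Specimen A: adjusted count: 927 − 9 + 2 = 920 annual rings.
A: Mean rate = 555.7 mm / 920 years ≈ 0.604 mm/year.
Length of B = 0.604 × 276 = 166.7 mm.

166.7 mm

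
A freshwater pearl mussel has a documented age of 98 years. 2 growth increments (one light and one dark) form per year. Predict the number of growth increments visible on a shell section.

With 2 growth increments per year, 98 years would produce 98 × 2 = 196 growth increments.
So 196 growth increments should be present.

196 growth increments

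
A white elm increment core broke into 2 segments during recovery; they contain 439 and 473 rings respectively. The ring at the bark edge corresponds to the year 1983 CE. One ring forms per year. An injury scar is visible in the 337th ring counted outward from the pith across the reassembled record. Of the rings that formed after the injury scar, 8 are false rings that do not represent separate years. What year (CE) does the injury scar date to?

1416 CE

Total rings = 439 + 473 = 912.
The injury scar sits at ring 337 from the pith, so 912 − 337 = 575 rings formed after it.
575 − 8 false = 567 true rings after the injury scar.
1983 − 567 = 1416 CE.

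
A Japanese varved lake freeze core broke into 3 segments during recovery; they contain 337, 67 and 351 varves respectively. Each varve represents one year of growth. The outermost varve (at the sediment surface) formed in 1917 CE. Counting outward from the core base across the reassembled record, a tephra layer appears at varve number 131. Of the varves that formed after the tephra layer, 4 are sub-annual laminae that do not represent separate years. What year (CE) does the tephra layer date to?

1297 CE

Total varves = 337 + 67 + 351 = 755.
The tephra layer sits at varve 131 from the core base, so 755 − 131 = 624 varves formed after it.
Removing the 4 false varves leaves 624 − 4 = 620 true varves beyond the tephra layer.
1917 − 620 = 1297 CE.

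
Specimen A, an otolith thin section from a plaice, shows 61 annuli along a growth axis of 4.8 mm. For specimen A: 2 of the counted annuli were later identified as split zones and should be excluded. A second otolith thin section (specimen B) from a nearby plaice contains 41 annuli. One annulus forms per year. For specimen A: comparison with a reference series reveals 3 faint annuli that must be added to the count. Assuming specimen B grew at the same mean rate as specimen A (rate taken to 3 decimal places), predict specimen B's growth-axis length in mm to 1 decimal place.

Specimen A: true annulus count = 61 − 2 + 3 = 62.
A: Mean rate = 4.8 mm / 62 years ≈ 0.077 mm/yr.
Length of B = 0.077 × 41 = 3.2 mm.

3.2 mm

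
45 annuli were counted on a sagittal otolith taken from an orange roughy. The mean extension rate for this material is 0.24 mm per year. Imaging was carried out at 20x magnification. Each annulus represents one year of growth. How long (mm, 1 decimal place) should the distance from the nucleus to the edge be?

10.8 mm

45 years of growth are recorded.
45 years at 0.24 mm/year gives 0.24 × 45 = 10.8 mm.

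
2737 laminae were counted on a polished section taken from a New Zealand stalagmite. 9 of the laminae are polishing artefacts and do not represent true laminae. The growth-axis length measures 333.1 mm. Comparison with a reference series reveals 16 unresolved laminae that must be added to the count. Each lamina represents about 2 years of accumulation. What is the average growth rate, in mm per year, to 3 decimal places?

0.061 mm per year

True lamina count = 2737 − 9 + 16 = 2744.
At 2 years per lamina, 2744 × 2 = 5488 years.
Extension rate ≈ 333.1 / 5488 = 0.061 mm per year.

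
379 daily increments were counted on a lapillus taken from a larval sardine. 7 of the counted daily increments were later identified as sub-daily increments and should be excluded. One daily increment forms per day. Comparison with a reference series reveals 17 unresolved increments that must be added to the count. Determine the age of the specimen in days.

True daily increment count = 379 − 7 + 17 = 389.
At one daily increment per day, that is 389 days.

389 d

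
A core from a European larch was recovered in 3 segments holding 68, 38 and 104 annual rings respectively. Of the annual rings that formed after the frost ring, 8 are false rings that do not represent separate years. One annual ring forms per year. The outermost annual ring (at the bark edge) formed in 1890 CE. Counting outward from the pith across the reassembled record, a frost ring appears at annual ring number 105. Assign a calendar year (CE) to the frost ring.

1793 CE

Total annual rings = 68 + 38 + 104 = 210.
Between annual ring 105 and the bark edge there are 210 − 105 = 105 annual rings.
Excluding 8 false annual rings: 105 − 8 = 97.
The annual ring at the bark edge is 1890 CE, so the frost ring dates to 1890 − 97 = 1793 CE.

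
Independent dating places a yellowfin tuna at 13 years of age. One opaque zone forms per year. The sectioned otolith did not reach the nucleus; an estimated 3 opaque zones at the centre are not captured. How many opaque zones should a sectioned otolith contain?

At one opaque zone per year, 13 years correspond to 13 opaque zones.
Subtracting the 3 opaque zones not captured gives 13 − 3 = 10 opaque zones in the record.

10 opaque zones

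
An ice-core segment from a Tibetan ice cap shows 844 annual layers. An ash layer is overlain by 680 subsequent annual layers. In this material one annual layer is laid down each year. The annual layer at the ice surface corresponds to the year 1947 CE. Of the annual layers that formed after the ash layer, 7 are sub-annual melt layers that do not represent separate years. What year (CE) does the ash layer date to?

1274 CE

680 annual layers post-date the ash layer.
Removing the 7 false annual layers leaves 680 − 7 = 673 true annual layers beyond the ash layer.
The annual layer at the ice surface is 1947 CE, so the ash layer dates to 1947 − 673 = 1274 CE.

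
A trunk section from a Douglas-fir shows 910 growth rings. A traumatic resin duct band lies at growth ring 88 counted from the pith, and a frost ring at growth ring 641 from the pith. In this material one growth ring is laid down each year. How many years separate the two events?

The two markers are separated by 641 − 88 = 553 growth rings.
That is 553 years at one growth ring per year.

553 years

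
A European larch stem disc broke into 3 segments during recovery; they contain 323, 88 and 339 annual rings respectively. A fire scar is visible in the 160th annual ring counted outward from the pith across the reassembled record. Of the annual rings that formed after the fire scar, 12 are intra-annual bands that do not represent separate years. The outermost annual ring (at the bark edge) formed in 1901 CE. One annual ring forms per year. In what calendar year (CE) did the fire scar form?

Total annual rings = 323 + 88 + 339 = 750.
750 − 160 = 590 annual rings lie beyond the fire scar toward the bark edge.
590 − 12 false = 578 true annual rings after the fire scar.
The annual ring at the bark edge is 1901 CE, so the fire scar dates to 1901 − 578 = 1323 CE.

1323 CE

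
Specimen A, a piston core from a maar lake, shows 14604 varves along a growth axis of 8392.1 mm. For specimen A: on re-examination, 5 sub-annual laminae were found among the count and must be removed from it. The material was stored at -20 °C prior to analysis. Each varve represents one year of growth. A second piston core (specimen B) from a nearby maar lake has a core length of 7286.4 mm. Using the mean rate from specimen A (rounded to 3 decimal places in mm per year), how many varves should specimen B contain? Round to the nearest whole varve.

Specimen A: after corrections the count is 14604 − 5 = 14599 varves.
A: 8392.1 mm over 14599 years gives 8392.1 / 14599 ≈ 0.575 mm/year.
For B, 7286.4 / 0.575 = 12672.00 years ≈ 12672 varves.

12672 varves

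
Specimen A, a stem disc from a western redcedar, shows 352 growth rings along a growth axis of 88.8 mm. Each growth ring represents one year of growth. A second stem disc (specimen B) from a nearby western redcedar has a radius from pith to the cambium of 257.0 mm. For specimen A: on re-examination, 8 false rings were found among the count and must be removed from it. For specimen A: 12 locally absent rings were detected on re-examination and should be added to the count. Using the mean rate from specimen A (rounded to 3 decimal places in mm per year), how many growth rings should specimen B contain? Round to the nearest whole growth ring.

1032 growth rings

Specimen A: adjusted count: 352 − 8 + 12 = 356 growth rings.
A: 88.8 mm over 356 years gives 88.8 / 356 ≈ 0.249 mm/year.
Specimen B: 257.0 mm / 0.249 mm per year = 1032.13 years ≈ 1032 growth rings.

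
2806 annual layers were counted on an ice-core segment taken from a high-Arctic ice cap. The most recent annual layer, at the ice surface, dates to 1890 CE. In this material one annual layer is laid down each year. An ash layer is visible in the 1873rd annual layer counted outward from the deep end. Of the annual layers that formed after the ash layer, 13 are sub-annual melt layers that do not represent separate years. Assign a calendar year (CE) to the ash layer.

Between annual layer 1873 and the ice surface there are 2806 − 1873 = 933 annual layers.
Removing the 13 false annual layers leaves 933 − 13 = 920 true annual layers beyond the ash layer.
Counting back 920 years from 1890 CE places the ash layer in 1890 − 920 = 970 CE.

970 CE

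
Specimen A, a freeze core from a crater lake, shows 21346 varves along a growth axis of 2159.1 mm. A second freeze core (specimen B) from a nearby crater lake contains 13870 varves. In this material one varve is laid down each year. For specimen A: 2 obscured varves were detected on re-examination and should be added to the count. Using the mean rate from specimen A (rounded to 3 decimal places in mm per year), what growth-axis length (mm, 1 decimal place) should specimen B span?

Specimen A: true varve count = 21346 + 2 = 21348.
A: Mean rate = 2159.1 mm / 21348 years ≈ 0.101 mm/year.
Length of B = 0.101 × 13870 = 1400.9 mm.

1400.9 mm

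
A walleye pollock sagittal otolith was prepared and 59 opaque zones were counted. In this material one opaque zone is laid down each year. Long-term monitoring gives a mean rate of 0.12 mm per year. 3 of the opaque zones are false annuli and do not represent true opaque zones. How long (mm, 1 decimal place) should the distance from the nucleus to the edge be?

6.7 mm

After corrections the count is 59 − 3 = 56 opaque zones.
Length ≈ 0.12 × 56 = 6.7 mm.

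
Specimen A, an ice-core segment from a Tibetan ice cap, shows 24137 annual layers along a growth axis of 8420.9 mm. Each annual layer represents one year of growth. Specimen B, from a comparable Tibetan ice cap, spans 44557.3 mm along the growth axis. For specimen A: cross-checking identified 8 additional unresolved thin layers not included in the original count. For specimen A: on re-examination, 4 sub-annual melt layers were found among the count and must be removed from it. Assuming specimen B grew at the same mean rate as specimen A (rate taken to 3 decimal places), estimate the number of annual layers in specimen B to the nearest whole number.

127671 annual layers

Specimen A: after corrections the count is 24137 − 4 + 8 = 24141 annual layers.
A: 8420.9 mm over 24141 years gives 8420.9 / 24141 ≈ 0.349 mm/year.
Specimen B: 44557.3 mm / 0.349 mm per year = 127671.35 years ≈ 127671 annual layers.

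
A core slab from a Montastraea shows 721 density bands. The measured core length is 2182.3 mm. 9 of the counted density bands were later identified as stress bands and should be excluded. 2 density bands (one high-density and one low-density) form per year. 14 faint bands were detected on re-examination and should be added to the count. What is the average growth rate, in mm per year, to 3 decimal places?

Correcting the raw count gives 721 − 9 + 14 = 726 true density bands.
Dividing by 2 density bands per year: 726 / 2 = 363 years.
Mean rate = 2182.3 mm / 363 years ≈ 6.012 mm per year.

6.012 mm per year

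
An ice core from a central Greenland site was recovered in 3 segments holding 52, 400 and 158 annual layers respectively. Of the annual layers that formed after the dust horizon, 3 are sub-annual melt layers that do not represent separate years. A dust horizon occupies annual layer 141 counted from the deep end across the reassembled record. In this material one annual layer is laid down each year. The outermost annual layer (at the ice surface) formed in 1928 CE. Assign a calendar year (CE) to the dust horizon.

Total annual layers = 52 + 400 + 158 = 610.
Between annual layer 141 and the ice surface there are 610 − 141 = 469 annual layers.
Removing the 3 false annual layers leaves 469 − 3 = 466 true annual layers beyond the dust horizon.
The annual layer at the ice surface is 1928 CE, so the dust horizon dates to 1928 − 466 = 1462 CE.

1462 CE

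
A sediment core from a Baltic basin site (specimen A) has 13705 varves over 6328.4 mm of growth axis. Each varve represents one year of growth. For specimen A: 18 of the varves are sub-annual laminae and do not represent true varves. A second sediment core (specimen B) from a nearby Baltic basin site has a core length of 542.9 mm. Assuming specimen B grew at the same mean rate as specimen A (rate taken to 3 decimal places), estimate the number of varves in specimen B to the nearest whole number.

1175 varves

Specimen A: true varve count = 13705 − 18 = 13687.
A: 6328.4 mm over 13687 years gives 6328.4 / 13687 ≈ 0.462 mm per year.
For B, 542.9 / 0.462 = 1175.11 years ≈ 1175 varves.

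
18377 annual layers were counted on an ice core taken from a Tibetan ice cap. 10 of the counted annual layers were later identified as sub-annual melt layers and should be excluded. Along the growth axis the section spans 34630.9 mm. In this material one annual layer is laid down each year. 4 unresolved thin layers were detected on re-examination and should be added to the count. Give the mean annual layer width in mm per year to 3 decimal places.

True annual layer count = 18377 − 10 + 4 = 18371.
34630.9 mm over 18371 years gives 34630.9 / 18371 ≈ 1.885 mm per year.

1.885 mm per year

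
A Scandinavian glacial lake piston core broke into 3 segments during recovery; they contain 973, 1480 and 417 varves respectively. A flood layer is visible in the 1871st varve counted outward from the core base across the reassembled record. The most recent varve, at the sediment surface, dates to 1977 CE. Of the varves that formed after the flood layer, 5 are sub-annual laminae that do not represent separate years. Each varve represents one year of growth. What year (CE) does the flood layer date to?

Total varves = 973 + 1480 + 417 = 2870.
The flood layer sits at varve 1871 from the core base, so 2870 − 1871 = 999 varves formed after it.
999 − 5 false = 994 true varves after the flood layer.
Counting back 994 years from 1977 CE places the flood layer in 1977 − 994 = 983 CE.

983 CE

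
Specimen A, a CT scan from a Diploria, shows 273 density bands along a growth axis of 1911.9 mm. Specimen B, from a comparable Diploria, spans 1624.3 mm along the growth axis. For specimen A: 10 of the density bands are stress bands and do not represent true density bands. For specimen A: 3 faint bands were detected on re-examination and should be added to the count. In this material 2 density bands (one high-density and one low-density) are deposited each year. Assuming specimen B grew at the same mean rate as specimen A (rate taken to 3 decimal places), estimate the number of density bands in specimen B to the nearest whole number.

226 density bands

Specimen A: true density band count = 273 − 10 + 3 = 266.
Specimen A: with 2 density bands per year, 266 / 2 = 133 years.
A: Mean rate = 1911.9 mm / 133 years ≈ 14.375 mm/yr.
Specimen B: 1624.3 mm / 14.375 mm per year = 112.99 years; at 2 density bands per year that is 112.99 × 2 ≈ 226 density bands.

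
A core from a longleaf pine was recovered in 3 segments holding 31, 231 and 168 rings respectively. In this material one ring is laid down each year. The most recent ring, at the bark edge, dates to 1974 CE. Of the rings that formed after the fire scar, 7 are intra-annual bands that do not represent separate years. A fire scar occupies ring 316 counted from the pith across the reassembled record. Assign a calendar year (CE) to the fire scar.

Total rings = 31 + 231 + 168 = 430.
The fire scar sits at ring 316 from the pith, so 430 − 316 = 114 rings formed after it.
Removing the 7 false rings leaves 114 − 7 = 107 true rings beyond the fire scar.
The ring at the bark edge is 1974 CE, so the fire scar dates to 1974 − 107 = 1867 CE.

1867 CE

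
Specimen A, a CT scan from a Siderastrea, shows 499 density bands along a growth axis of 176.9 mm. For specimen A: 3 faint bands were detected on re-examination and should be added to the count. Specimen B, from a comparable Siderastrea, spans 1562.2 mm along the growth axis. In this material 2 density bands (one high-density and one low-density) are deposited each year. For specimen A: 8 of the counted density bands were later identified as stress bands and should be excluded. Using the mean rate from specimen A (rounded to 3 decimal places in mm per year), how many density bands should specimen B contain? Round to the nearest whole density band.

Specimen A: after corrections the count is 499 − 8 + 3 = 494 density bands.
Specimen A: 494 density bands at 2 per year is 494 / 2 = 247 years.
A: Mean rate = 176.9 mm / 247 years ≈ 0.716 mm per year.
For B, 1562.2 / 0.716 = 2181.84 years; at 2 density bands per year that is 2181.84 × 2 ≈ 4364 density bands.

4364 density bands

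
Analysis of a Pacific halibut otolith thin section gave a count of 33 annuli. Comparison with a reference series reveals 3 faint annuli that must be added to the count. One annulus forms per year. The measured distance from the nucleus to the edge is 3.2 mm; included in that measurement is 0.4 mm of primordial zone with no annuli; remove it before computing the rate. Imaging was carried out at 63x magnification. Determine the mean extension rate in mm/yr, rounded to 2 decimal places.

True annulus count = 33 + 3 = 36.
Net length = 3.2 − 0.4 = 2.8 mm.
Mean rate = 2.8 mm / 36 years ≈ 0.08 mm/yr.

0.08 mm/yr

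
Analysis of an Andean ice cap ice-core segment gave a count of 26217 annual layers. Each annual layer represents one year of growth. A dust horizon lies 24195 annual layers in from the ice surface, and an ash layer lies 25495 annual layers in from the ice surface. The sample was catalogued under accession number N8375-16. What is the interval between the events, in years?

1300 yr

The two markers are separated by 25495 − 24195 = 1300 annual layers.
That is 1300 years at one annual layer per year.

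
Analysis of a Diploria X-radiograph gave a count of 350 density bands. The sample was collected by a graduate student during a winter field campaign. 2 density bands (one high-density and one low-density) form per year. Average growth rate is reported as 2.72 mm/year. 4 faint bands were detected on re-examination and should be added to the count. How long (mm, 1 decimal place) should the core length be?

True density band count = 350 + 4 = 354.
With 2 density bands per year, 354 / 2 = 177 years.
Predicted length = 2.72 mm/year × 177 years = 481.4 mm.

481.4 mm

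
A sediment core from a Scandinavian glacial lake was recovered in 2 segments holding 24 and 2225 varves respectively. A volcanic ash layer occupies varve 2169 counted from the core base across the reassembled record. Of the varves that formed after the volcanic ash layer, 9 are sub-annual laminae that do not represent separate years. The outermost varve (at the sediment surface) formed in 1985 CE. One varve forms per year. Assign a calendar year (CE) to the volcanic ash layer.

Total varves = 24 + 2225 = 2249.
Between varve 2169 and the sediment surface there are 2249 − 2169 = 80 varves.
80 − 9 false = 71 true varves after the volcanic ash layer.
The varve at the sediment surface is 1985 CE, so the volcanic ash layer dates to 1985 − 71 = 1914 CE.

1914 CE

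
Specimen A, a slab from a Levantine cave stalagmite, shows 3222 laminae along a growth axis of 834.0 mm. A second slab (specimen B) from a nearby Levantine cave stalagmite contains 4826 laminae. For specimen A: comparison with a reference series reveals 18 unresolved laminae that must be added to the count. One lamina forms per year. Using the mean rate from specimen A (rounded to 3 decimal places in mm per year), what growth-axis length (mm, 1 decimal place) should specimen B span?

Specimen A: after corrections the count is 3222 + 18 = 3240 laminae.
A: Mean rate = 834.0 mm / 3240 years ≈ 0.257 mm/year.
B's length ≈ 0.257 × 4826 = 1240.3 mm.

1240.3 mm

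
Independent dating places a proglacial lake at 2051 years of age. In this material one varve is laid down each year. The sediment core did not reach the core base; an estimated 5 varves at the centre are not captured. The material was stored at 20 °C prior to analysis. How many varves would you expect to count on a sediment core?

2046 varves

Expected varves over 2051 years: 2051.
Subtracting the 5 varves not captured gives 2051 − 5 = 2046 varves in the record.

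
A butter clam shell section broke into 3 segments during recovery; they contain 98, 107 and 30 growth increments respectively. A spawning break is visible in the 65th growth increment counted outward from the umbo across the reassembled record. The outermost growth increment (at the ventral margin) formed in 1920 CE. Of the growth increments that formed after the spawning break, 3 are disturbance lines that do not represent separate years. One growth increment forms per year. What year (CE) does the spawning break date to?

Total growth increments = 98 + 107 + 30 = 235.
Between growth increment 65 and the ventral margin there are 235 − 65 = 170 growth increments.
Excluding 3 false growth increments: 170 − 3 = 167.
The growth increment at the ventral margin is 1920 CE, so the spawning break dates to 1920 − 167 = 1753 CE.

1753 CE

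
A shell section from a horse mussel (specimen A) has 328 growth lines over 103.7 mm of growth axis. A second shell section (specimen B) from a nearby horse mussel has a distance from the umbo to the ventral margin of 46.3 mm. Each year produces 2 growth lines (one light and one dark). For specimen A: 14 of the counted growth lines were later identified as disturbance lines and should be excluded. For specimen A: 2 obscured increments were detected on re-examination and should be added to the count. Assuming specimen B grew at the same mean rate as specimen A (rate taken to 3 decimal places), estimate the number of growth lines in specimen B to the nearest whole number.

Specimen A: correcting the raw count gives 328 − 14 + 2 = 316 true growth lines.
Specimen A: dividing by 2 growth lines per year: 316 / 2 = 158 years.
A: Extension rate ≈ 103.7 / 158 = 0.656 mm/year.
Specimen B: 46.3 mm / 0.656 mm per year = 70.58 years; at 2 growth lines per year that is 70.58 × 2 ≈ 141 growth lines.

141 growth lines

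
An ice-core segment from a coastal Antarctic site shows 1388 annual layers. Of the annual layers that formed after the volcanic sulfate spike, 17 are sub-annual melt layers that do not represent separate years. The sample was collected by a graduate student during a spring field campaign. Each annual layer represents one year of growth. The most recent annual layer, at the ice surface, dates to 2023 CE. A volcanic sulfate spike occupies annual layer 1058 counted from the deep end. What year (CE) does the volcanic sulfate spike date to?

1388 − 1058 = 330 annual layers lie beyond the volcanic sulfate spike toward the ice surface.
330 − 17 false = 313 true annual layers after the volcanic sulfate spike.
The annual layer at the ice surface is 2023 CE, so the volcanic sulfate spike dates to 2023 − 313 = 1710 CE.

1710 CE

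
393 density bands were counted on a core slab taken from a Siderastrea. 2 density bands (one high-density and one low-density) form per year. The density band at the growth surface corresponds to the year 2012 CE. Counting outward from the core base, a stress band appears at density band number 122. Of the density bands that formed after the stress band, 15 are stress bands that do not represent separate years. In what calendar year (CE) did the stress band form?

1884 CE

393 − 122 = 271 density bands lie beyond the stress band toward the growth surface.
271 − 15 false = 256 true density bands after the stress band.
256 density bands at 2 per year is 256 / 2 = 128 years.
2012 − 128 = 1884 CE.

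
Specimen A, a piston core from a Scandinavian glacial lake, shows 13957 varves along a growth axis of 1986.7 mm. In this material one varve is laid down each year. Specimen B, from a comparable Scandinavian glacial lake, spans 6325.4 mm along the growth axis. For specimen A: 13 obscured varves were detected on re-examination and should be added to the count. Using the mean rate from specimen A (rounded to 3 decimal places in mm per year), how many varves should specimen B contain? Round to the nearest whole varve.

Specimen A: after corrections the count is 13957 + 13 = 13970 varves.
A: Mean rate = 1986.7 mm / 13970 years ≈ 0.142 mm per year.
For B, 6325.4 / 0.142 = 44545.07 years ≈ 44545 varves.

44545 varves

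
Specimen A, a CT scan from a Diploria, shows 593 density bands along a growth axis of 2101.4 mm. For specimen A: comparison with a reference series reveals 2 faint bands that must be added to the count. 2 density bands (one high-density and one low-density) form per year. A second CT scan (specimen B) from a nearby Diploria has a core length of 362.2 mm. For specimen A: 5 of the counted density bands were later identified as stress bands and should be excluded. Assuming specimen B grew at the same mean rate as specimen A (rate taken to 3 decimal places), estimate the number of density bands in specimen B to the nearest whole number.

Specimen A: adjusted count: 593 − 5 + 2 = 590 density bands.
Specimen A: with 2 density bands per year, 590 / 2 = 295 years.
A: Mean rate = 2101.4 mm / 295 years ≈ 7.123 mm/year.
For B, 362.2 / 7.123 = 50.85 years; at 2 density bands per year that is 50.85 × 2 ≈ 102 density bands.

102 density bands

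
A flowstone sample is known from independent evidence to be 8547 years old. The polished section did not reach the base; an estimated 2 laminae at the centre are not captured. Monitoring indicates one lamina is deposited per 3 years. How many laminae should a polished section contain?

2847 laminae

One lamina every 3 years means 8547 / 3 = 2849 laminae.
Subtracting the 2 laminae not captured gives 2849 − 2 = 2847 laminae in the record.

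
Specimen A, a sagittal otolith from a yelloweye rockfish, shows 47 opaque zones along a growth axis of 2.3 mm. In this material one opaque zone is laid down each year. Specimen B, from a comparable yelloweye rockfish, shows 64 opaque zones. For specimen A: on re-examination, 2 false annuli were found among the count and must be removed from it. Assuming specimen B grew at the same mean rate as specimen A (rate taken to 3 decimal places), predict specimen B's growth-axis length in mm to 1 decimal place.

Specimen A: correcting the raw count gives 47 − 2 = 45 true opaque zones.
A: 2.3 mm over 45 years gives 2.3 / 45 ≈ 0.051 mm/yr.
Length of B = 0.051 × 64 = 3.3 mm.

3.3 mm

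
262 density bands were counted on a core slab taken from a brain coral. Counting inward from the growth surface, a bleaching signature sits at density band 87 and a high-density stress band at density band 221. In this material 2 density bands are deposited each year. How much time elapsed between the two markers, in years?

Separation: 221 − 87 = 134 density bands.
With 2 density bands per year, 134 / 2 = 67 years.

67 years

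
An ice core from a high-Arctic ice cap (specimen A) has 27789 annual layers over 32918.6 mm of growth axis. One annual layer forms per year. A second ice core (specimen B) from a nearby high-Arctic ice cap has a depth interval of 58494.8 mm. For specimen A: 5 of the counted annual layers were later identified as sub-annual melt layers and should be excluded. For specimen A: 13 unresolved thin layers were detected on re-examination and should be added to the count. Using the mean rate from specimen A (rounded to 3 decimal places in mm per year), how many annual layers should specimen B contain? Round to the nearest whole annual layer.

49404 annual layers

Specimen A: correcting the raw count gives 27789 − 5 + 13 = 27797 true annual layers.
A: Mean rate = 32918.6 mm / 27797 years ≈ 1.184 mm/year.
B spans 58494.8 / 1.184 = 49404.39 years ≈ 49404 annual layers.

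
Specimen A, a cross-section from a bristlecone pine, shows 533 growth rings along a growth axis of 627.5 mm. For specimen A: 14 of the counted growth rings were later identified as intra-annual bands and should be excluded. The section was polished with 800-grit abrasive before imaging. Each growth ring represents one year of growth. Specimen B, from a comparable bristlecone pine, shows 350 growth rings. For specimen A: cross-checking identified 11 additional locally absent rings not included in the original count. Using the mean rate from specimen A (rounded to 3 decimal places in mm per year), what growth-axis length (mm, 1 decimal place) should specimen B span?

Specimen A: adjusted count: 533 − 14 + 11 = 530 growth rings.
A: Mean rate = 627.5 mm / 530 years ≈ 1.184 mm/year.
B's length ≈ 1.184 × 350 = 414.4 mm.

414.4 mm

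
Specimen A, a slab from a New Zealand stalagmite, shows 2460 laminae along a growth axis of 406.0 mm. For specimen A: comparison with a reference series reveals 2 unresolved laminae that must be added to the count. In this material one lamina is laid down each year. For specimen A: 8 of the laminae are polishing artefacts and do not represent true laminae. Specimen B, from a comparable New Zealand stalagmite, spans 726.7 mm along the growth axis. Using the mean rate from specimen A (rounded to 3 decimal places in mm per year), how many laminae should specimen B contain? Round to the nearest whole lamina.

Specimen A: adjusted count: 2460 − 8 + 2 = 2454 laminae.
A: 406.0 mm over 2454 years gives 406.0 / 2454 ≈ 0.165 mm/year.
Specimen B: 726.7 mm / 0.165 mm per year = 4404.24 years ≈ 4404 laminae.

4404 laminae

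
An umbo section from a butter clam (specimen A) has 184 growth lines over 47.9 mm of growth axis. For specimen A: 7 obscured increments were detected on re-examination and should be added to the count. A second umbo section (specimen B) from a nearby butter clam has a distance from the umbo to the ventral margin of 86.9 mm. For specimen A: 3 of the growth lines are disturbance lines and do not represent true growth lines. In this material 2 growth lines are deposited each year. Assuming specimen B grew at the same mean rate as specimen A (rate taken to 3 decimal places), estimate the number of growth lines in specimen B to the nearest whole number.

Specimen A: correcting the raw count gives 184 − 3 + 7 = 188 true growth lines.
Specimen A: dividing by 2 growth lines per year: 188 / 2 = 94 years.
A: Extension rate ≈ 47.9 / 94 = 0.510 mm/yr.
B spans 86.9 / 0.510 = 170.39 years; at 2 growth lines per year that is 170.39 × 2 ≈ 341 growth lines.

341 growth lines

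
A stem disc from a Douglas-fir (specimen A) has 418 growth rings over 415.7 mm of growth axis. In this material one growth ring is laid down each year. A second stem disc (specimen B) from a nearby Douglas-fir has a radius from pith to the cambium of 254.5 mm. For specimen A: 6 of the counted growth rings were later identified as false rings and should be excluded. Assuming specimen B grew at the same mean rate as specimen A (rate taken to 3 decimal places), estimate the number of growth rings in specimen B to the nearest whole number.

252 growth rings

Specimen A: after corrections the count is 418 − 6 = 412 growth rings.
A: Mean rate = 415.7 mm / 412 years ≈ 1.009 mm/year.
Specimen B: 254.5 mm / 1.009 mm per year = 252.23 years ≈ 252 growth rings.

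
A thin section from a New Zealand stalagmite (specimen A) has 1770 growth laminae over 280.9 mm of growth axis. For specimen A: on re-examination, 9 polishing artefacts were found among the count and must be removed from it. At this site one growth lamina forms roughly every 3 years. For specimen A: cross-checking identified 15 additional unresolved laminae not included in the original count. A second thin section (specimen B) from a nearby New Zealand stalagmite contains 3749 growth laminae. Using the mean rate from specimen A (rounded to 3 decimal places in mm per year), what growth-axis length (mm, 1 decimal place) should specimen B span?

596.1 mm

Specimen A: correcting the raw count gives 1770 − 9 + 15 = 1776 true growth laminae.
Specimen A: 1776 growth laminae at 3 years each span 1776 × 3 = 5328 years.
A: Extension rate ≈ 280.9 / 5328 = 0.053 mm per year.
Specimen B: 3749 growth laminae at 3 years each span 3749 × 3 = 11247 years. Length of B = 0.053 × 11247 = 596.1 mm.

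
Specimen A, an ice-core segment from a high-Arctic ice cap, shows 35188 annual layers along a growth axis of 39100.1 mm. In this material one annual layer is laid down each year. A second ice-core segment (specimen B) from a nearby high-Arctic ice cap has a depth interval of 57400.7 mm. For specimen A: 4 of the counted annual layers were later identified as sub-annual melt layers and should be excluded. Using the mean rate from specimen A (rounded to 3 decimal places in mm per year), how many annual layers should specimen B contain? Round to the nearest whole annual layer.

Specimen A: after corrections the count is 35188 − 4 = 35184 annual layers.
A: 39100.1 mm over 35184 years gives 39100.1 / 35184 ≈ 1.111 mm/yr.
Specimen B: 57400.7 mm / 1.111 mm per year = 51665.80 years ≈ 51666 annual layers.

51666 annual layers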